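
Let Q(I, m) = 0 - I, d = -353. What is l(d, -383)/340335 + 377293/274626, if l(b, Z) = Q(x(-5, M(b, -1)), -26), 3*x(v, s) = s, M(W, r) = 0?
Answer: 377293/274626 ≈ 1.3738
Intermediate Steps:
x(v, s) = s/3
Q(I, m) = -I
l(b, Z) = 0 (l(b, Z) = -0/3 = -1*0 = 0)
l(d, -383)/340335 + 377293/274626 = 0/340335 + 377293/274626 = 0*(1/340335) + 377293*(1/274626) = 0 + 377293/274626 = 377293/274626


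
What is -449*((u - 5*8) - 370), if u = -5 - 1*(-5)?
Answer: 184090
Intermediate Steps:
u = 0 (u = -5 + 5 = 0)
-449*((u - 5*8) - 370) = -449*((0 - 5*8) - 370) = -449*((0 - 40) - 370) = -449*(-40 - 370) = -449*(-410) = 184090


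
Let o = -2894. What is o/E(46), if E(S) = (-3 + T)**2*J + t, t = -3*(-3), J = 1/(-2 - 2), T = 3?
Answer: -2894/9 ≈ -321.56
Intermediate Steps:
J = -1/4 (J = 1/(-4) = -1/4 ≈ -0.25000)
t = 9
E(S) = 9 (E(S) = (-3 + 3)**2*(-1/4) + 9 = 0**2*(-1/4) + 9 = 0*(-1/4) + 9 = 0 + 9 = 9)
o/E(46) = -2894/9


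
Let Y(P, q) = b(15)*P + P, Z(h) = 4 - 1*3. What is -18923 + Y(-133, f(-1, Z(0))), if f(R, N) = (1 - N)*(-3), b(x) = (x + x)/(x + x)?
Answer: -19189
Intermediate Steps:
Z(h) = 1 (Z(h) = 4 - 3 = 1)
b(x) = 1 (b(x) = (2*x)/((2*x)) = (2*x)*(1/(2*x)) = 1)
f(R, N) = -3 + 3*N
Y(P, q) = 2*P (Y(P, q) = 1*P + P = P + P = 2*P)
-18923 + Y(-133, f(-1, Z(0))) = -18923 + 2*(-133) = -18923 - 266 = -19189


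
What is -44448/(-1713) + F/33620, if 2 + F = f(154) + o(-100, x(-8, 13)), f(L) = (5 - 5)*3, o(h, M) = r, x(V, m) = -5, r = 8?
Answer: 249058673/9598510 ≈ 25.948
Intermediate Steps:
o(h, M) = 8
f(L) = 0 (f(L) = 0*3 = 0)
F = 6 (F = -2 + (0 + 8) = -2 + 8 = 6)
-44448/(-1713) + F/33620 = -44448/(-1713) + 6/33620 = -44448*(-1/1713) + 6*(1/33620) = 14816/571 + 3/16810 = 249058673/9598510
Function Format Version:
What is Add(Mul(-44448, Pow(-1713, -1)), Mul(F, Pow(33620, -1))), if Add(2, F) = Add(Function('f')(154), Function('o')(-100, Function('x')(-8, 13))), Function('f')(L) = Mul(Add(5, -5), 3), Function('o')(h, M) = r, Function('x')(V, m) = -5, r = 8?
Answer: Rational(249058673, 9598510) ≈ 25.948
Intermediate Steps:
Function('o')(h, M) = 8
Function('f')(L) = 0 (Function('f')(L) = Mul(0, 3) = 0)
F = 6 (F = Add(-2, Add(0, 8)) = Add(-2, 8) = 6)
Add(Mul(-44448, Pow(-1713, -1)), Mul(F, Pow(33620, -1))) = Add(Mul(-44448, Pow(-1713, -1)), Mul(6, Pow(33620, -1))) = Add(Mul(-44448, Rational(-1, 1713)), Mul(6, Rational(1, 33620))) = Add(Rational(14816, 571), Rational(3, 16810)) = Rational(249058673, 9598510)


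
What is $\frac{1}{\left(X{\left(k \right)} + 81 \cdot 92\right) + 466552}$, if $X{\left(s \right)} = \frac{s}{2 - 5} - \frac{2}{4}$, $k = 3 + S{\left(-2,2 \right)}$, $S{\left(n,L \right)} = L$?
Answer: $\frac{6}{2844011} \approx 2.1097 \cdot 10^{-6}$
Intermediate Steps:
$k = 5$ ($k = 3 + 2 = 5$)
$X{\left(s \right)} = - \frac{1}{2} - \frac{s}{3}$ ($X{\left(s \right)} = \frac{s}{-3} - \frac{1}{2} = s \left(- \frac{1}{3}\right) - \frac{1}{2} = - \frac{s}{3} - \frac{1}{2} = - \frac{1}{2} - \frac{s}{3}$)
$\frac{1}{\left(X{\left(k \right)} + 81 \cdot 92\right) + 466552} = \frac{1}{\left(\left(- \frac{1}{2} - \frac{5}{3}\right) + 81 \cdot 92\right) + 466552} = \frac{1}{\left(\left(- \frac{1}{2} - \frac{5}{3}\right) + 7452\right) + 466552} = \frac{1}{\left(- \frac{13}{6} + 7452\right) + 466552} = \frac{1}{\frac{44699}{6} + 466552} = \frac{1}{\frac{2844011}{6}} = \frac{6}{2844011}$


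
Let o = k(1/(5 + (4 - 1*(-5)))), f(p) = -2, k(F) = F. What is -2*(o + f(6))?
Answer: 27/7 ≈ 3.8571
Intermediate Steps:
o = 1/14 (o = 1/(5 + (4 - 1*(-5))) = 1/(5 + (4 + 5)) = 1/(5 + 9) = 1/14 ≈ 0.071429)
-2*(o + f(6)) = -2*(1/14 - 2) = -2*(-27/14) = 27/7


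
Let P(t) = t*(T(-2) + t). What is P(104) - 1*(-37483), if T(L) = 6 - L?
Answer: 49131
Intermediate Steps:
P(t) = t*(8 + t) (P(t) = t*((6 - 1*(-2)) + t) = t*((6 + 2) + t) = t*(8 + t))
P(104) - 1*(-37483) = 104*(8 + 104) - 1*(-37483) = 104*112 + 37483 = 11648 + 37483 = 49131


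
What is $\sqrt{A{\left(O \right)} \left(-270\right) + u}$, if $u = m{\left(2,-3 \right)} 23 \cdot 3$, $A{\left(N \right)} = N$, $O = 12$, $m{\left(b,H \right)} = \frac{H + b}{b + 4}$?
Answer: $\frac{i \sqrt{13006}}{2} \approx 57.022 i$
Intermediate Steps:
$m{\left(b,H \right)} = \frac{H + b}{4 + b}$
$u = - \frac{23}{2}$ ($u = \frac{-3 + 2}{4 + 2} \cdot 23 \cdot 3 = \frac{1}{6} \left(-1\right) 23 \cdot 3 = \left(- \frac{1}{6}\right) 23 \cdot 3 = \left(- \frac{23}{6}\right) 3 = - \frac{23}{2} \approx -11.5$)
$\sqrt{A{\left(O \right)} \left(-270\right) + u} = \sqrt{12 \left(-270\right) - \frac{23}{2}} = \sqrt{-3240 - \frac{23}{2}} = \sqrt{- \frac{6503}{2}} = \frac{i \sqrt{13006}}{2}$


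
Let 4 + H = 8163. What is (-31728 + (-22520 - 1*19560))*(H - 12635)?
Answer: 330364608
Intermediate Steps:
H = 8159 (H = -4 + 8163 = 8159)
(-31728 + (-22520 - 1*19560))*(H - 12635) = (-31728 + (-22520 - 1*19560))*(8159 - 12635) = (-31728 + (-22520 - 19560))*(-4476) = (-31728 - 42080)*(-4476) = -73808*(-4476) = 330364608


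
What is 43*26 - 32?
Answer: 1086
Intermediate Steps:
43*26 - 32 = 1118 - 32 = 1086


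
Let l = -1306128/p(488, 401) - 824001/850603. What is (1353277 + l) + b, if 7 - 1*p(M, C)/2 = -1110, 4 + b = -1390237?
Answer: -35676785545873/950123551 ≈ -37550.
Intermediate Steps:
b = -1390241 (b = -4 - 1390237 = -1390241)
p(M, C) = 2234 (p(M, C) = 14 - 2*(-1110) = 14 + 2220 = 2234)
l = -556418606709/950123551 (l = -1306128/2234 - 824001/850603 = -1306128*1/2234 - 824001*1/850603 = -653064/1117 - 824001/850603 = -556418606709/950123551 ≈ -585.63)
(1353277 + l) + b = (1353277 - 556418606709/950123551) - 1390241 = 1285223930119918/950123551 - 1390241 = -35676785545873/950123551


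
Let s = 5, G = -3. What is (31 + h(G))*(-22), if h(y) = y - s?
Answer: -506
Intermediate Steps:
h(y) = -5 + y (h(y) = y - 1*5 = y - 5 = -5 + y)
(31 + h(G))*(-22) = (31 + (-5 - 3))*(-22) = (31 - 8)*(-22) = 23*(-22) = -506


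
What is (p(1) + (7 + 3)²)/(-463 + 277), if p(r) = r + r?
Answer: -17/31 ≈ -0.54839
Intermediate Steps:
p(r) = 2*r
(p(1) + (7 + 3)²)/(-463 + 277) = (2*1 + (7 + 3)²)/(-463 + 277) = (2 + 10²)/(-186) = (2 + 100)*(-1/186) = 102*(-1/186) = -17/31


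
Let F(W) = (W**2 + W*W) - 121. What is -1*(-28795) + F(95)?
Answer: 46724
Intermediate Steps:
F(W) = -121 + 2*W**2 (F(W) = (W**2 + W**2) - 121 = 2*W**2 - 121 = -121 + 2*W**2)
-1*(-28795) + F(95) = -1*(-28795) + (-121 + 2*95**2) = 28795 + (-121 + 2*9025) = 28795 + (-121 + 18050) = 28795 + 17929 = 46724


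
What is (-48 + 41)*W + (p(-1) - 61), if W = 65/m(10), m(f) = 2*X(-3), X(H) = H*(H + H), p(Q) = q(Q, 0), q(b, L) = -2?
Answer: -2723/36 ≈ -75.639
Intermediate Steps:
p(Q) = -2
X(H) = 2*H² (X(H) = H*(2*H) = 2*H²)
m(f) = 36 (m(f) = 2*(2*(-3)²) = 2*(2*9) = 2*18 = 36)
W = 65/36 ≈ 1.8056
(-48 + 41)*W + (p(-1) - 61) = (-48 + 41)*(65/36) + (-2 - 61) = -7*65/36 - 63 = -455/36 - 63 = -2723/36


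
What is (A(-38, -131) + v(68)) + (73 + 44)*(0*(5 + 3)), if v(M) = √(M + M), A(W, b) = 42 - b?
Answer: 173 + 2*√34 ≈ 184.66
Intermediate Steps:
v(M) = √2*√M (v(M) = √(2*M) = √2*√M)
(A(-38, -131) + v(68)) + (73 + 44)*(0*(5 + 3)) = ((42 - 1*(-131)) + √2*√68) + (73 + 44)*(0*(5 + 3)) = ((42 + 131) + √2*(2*√17)) + 117*(0*8) = (173 + 2*√34) + 117*0 = (173 + 2*√34) + 0 = 173 + 2*√34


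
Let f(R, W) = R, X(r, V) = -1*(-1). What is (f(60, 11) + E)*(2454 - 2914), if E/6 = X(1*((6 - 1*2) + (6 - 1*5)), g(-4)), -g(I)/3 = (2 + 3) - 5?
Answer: -30360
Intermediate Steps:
g(I) = 0 (g(I) = -3*((2 + 3) - 5) = -3*(5 - 5) = -3*0 = 0)
X(r, V) = 1
E = 6 (E = 6*1 = 6)
(f(60, 11) + E)*(2454 - 2914) = (60 + 6)*(2454 - 2914) = 66*(-460) = -30360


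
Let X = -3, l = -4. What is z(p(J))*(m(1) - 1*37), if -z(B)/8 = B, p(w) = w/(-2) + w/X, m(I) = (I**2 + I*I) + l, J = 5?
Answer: -1300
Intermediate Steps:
m(I) = -4 + 2*I**2 (m(I) = (I**2 + I*I) - 4 = (I**2 + I**2) - 4 = 2*I**2 - 4 = -4 + 2*I**2)
p(w) = -5*w/6 (p(w) = w/(-2) + w/(-3) = w*(-1/2) + w*(-1/3) = -w/2 - w/3 = -5*w/6)
z(B) = -8*B
z(p(J))*(m(1) - 1*37) = (-(-20)*5/3)*((-4 + 2*1**2) - 1*37) = (-8*(-25/6))*((-4 + 2*1) - 37) = 100*((-4 + 2) - 37)/3 = 100*(-2 - 37)/3 = (100/3)*(-39) = -1300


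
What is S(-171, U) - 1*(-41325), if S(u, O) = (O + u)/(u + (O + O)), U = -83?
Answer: 13926779/337 ≈ 41326.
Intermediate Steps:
S(u, O) = (O + u)/(u + 2*O)
S(-171, U) - 1*(-41325) = (-83 - 171)/(-171 + 2*(-83)) - 1*(-41325) = -254/(-171 - 166) + 41325 = -254/(-337) + 41325 = -1/337*(-254) + 41325 = 254/337 + 41325 = 13926779/337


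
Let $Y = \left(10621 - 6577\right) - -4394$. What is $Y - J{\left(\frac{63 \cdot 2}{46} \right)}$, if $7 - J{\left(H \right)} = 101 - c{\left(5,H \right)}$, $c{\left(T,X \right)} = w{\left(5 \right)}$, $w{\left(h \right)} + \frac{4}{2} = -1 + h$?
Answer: $8530$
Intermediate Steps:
$w{\left(h \right)} = -3 + h$ ($w{\left(h \right)} = -2 + \left(-1 + h\right) = -3 + h$)
$c{\left(T,X \right)} = 2$ ($c{\left(T,X \right)} = -3 + 5 = 2$)
$Y = 8438$ ($Y = 4044 + 4394 = 8438$)
$J{\left(H \right)} = -92$ ($J{\left(H \right)} = 7 - \left(101 - 2\right) = 7 - 99 = -92$)
$Y - J{\left(\frac{63 \cdot 2}{46} \right)} = 8438 - -92 = 8438 + 92 = 8530$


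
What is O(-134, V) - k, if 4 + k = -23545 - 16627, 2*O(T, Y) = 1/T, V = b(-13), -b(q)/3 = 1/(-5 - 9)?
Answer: 10767167/268 ≈ 40176.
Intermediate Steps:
b(q) = 3/14 (b(q) = -3/(-5 - 9) = -3/(-14) = -3*(-1/14) = 3/14)
V = 3/14 ≈ 0.21429
O(T, Y) = 1/(2*T)
k = -40176 (k = -4 + (-23545 - 16627) = -4 - 40172 = -40176)
O(-134, V) - k = (½)/(-134) - 1*(-40176) = (½)*(-1/134) + 40176 = -1/268 + 40176 = 10767167/268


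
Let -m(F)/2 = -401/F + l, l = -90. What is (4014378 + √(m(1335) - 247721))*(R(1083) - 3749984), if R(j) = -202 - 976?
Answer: -15058582207236 - 3751162*I*√441172688055/1335 ≈ -1.5059e+13 - 1.8663e+9*I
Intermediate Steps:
m(F) = 180 + 802/F (m(F) = -2*(-401/F - 90) = -2*(-90 - 401/F) = 180 + 802/F)
R(j) = -1178
(4014378 + √(m(1335) - 247721))*(R(1083) - 3749984) = (4014378 + √((180 + 802/1335) - 247721))*(-1178 - 3749984) = (4014378 + √((180 + 802*(1/1335)) - 247721))*(-3751162) = (4014378 + √((180 + 802/1335) - 247721))*(-3751162) = (4014378 + √(241102/1335 - 247721))*(-3751162) = (4014378 + √(-330466433/1335))*(-3751162) = (4014378 + I*√441172688055/1335)*(-3751162) = -15058582207236 - 3751162*I*√441172688055/1335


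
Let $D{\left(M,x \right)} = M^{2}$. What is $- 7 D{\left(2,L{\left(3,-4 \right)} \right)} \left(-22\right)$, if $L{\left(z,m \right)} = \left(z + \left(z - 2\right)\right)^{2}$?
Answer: $616$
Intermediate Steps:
$L{\left(z,m \right)} = \left(-2 + 2 z\right)^{2}$ ($L{\left(z,m \right)} = \left(z + \left(z - 2\right)\right)^{2} = \left(z + \left(-2 + z\right)\right)^{2} = \left(-2 + 2 z\right)^{2}$)
$- 7 D{\left(2,L{\left(3,-4 \right)} \right)} \left(-22\right) = - 7 \cdot 2^{2} \left(-22\right) = \left(-7\right) 4 \left(-22\right) = \left(-28\right) \left(-22\right) = 616$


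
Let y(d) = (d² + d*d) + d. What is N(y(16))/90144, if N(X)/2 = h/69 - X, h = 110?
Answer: -18161/1554984 ≈ -0.011679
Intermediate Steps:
y(d) = d + 2*d² (y(d) = (d² + d²) + d = 2*d² + d = d + 2*d²)
N(X) = 220/69 - 2*X (N(X) = 2*(110/69 - X) = 220/69 - 2*X)
N(y(16))/90144 = (220/69 - 32*(1 + 2*16))/90144 = (220/69 - 32*(1 + 32))*(1/90144) = (220/69 - 32*33)*(1/90144) = (220/69 - 2*528)*(1/90144) = (220/69 - 1056)*(1/90144) = -72644/69*1/90144 = -18161/1554984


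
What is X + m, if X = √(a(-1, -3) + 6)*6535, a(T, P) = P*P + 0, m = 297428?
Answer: 297428 + 6535*√15 ≈ 3.2274e+5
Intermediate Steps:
a(T, P) = P² (a(T, P) = P² + 0 = P²)
X = 6535*√15 (X = √((-3)² + 6)*6535 = √(9 + 6)*6535 = √15*6535 = 6535*√15 ≈ 25310.)
X + m = 6535*√15 + 297428 = 297428 + 6535*√15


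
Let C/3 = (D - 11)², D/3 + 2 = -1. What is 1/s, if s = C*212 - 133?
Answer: 1/254267 ≈ 3.9329e-6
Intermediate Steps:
D = -9 (D = -6 + 3*(-1) = -6 - 3 = -9)
C = 1200 (C = 3*(-9 - 11)² = 3*(-20)² = 3*400 = 1200)
s = 254267 (s = 1200*212 - 133 = 254400 - 133 = 254267)
1/s = 1/254267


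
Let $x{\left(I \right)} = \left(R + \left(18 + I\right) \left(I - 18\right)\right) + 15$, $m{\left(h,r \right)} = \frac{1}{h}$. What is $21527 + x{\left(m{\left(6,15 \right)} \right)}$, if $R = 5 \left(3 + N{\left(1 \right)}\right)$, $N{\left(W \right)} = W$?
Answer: $\frac{764569}{36} \approx 21238.0$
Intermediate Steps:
$R = 20$ ($R = 5 \left(3 + 1\right) = 5 \cdot 4 = 20$)
$x{\left(I \right)} = 35 + \left(-18 + I\right) \left(18 + I\right)$ ($x{\left(I \right)} = \left(20 + \left(18 + I\right) \left(I - 18\right)\right) + 15 = \left(20 + \left(18 + I\right) \left(-18 + I\right)\right) + 15 = \left(20 + \left(-18 + I\right) \left(18 + I\right)\right) + 15 = 35 + \left(-18 + I\right) \left(18 + I\right)$)
$21527 + x{\left(m{\left(6,15 \right)} \right)} = 21527 - \left(289 - \left(\frac{1}{6}\right)^{2}\right) = 21527 + \left(-289 + \frac{1}{36}\right) = 21527 - \frac{10403}{36} = \frac{764569}{36}$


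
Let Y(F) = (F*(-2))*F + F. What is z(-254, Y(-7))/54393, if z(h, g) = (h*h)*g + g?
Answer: -2258095/18131 ≈ -124.54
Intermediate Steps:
Y(F) = F - 2*F² (Y(F) = (-2*F)*F + F = -2*F² + F = F - 2*F²)
z(h, g) = g + g*h² (z(h, g) = h²*g + g = g*h² + g = g + g*h²)
z(-254, Y(-7))/54393 = ((-7*(1 - 2*(-7)))*(1 + (-254)²))/54393 = ((-7*(1 + 14))*(1 + 64516))*(1/54393) = (-7*15*64517)*(1/54393) = -105*64517*(1/54393) = -6774285*1/54393 = -2258095/18131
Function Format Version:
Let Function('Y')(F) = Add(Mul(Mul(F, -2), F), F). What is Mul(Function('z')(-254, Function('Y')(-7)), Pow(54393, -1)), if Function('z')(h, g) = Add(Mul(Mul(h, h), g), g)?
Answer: Rational(-2258095, 18131) ≈ -124.54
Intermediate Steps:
Function('Y')(F) = Add(F, Mul(-2, Pow(F, 2))) (Function('Y')(F) = Add(Mul(Mul(-2, F), F), F) = Add(Mul(-2, Pow(F, 2)), F) = Add(F, Mul(-2, Pow(F, 2))))
Function('z')(h, g) = Add(g, Mul(g, Pow(h, 2))) (Function('z')(h, g) = Add(Mul(Pow(h, 2), g), g) = Add(Mul(g, Pow(h, 2)), g) = Add(g, Mul(g, Pow(h, 2))))
Mul(Function('z')(-254, Function('Y')(-7)), Pow(54393, -1)) = Mul(Mul(Mul(-7, Add(1, Mul(-2, -7))), Add(1, Pow(-254, 2))), Pow(54393, -1)) = Mul(Mul(Mul(-7, Add(1, 14)), Add(1, 64516)), Rational(1, 54393)) = Mul(Mul(Mul(-7, 15), 64517), Rational(1, 54393)) = Mul(Mul(-105, 64517), Rational(1, 54393)) = Mul(-6774285, Rational(1, 54393)) = Rational(-2258095, 18131)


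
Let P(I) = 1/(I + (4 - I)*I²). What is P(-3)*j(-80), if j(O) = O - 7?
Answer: -29/20 ≈ -1.4500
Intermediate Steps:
j(O) = -7 + O
P(I) = 1/(I + I²*(4 - I))
P(-3)*j(-80) = (1/((-3)*(1 - 1*(-3)² + 4*(-3))))*(-7 - 80) = -1/(3*(1 - 1*9 - 12))*(-87) = -1/(3*(1 - 9 - 12))*(-87) = -⅓/(-20)*(-87) = -⅓*(-1/20)*(-87) = (1/60)*(-87) = -29/20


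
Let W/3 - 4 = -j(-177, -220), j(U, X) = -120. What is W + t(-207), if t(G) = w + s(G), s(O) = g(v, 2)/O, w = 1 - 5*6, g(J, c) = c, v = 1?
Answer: 70999/207 ≈ 342.99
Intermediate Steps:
w = -29 (w = 1 - 30 = -29)
s(O) = 2/O
t(G) = -29 + 2/G
W = 372 (W = 12 + 3*(-1*(-120)) = 12 + 3*120 = 12 + 360 = 372)
W + t(-207) = 372 + (-29 + 2/(-207)) = 372 + (-29 + 2*(-1/207)) = 372 + (-29 - 2/207) = 372 - 6005/207 = 70999/207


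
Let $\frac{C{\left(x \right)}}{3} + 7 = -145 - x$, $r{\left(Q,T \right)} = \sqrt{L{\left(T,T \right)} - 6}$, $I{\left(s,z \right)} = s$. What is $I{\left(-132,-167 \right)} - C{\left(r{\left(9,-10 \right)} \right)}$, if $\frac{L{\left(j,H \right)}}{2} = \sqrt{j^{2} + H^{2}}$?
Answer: $324 + 3 \sqrt{-6 + 20 \sqrt{2}} \approx 338.16$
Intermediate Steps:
$L{\left(j,H \right)} = 2 \sqrt{H^{2} + j^{2}}$ ($L{\left(j,H \right)} = 2 \sqrt{j^{2} + H^{2}} = 2 \sqrt{H^{2} + j^{2}}$)
$r{\left(Q,T \right)} = \sqrt{-6 + 2 \sqrt{2} \sqrt{T^{2}}}$ ($r{\left(Q,T \right)} = \sqrt{2 \sqrt{T^{2} + T^{2}} - 6} = \sqrt{2 \sqrt{2 T^{2}} - 6} = \sqrt{2 \sqrt{2} \sqrt{T^{2}} - 6} = \sqrt{-6 + 2 \sqrt{2} \sqrt{T^{2}}}$)
$C{\left(x \right)} = -456 - 3 x$ ($C{\left(x \right)} = -21 + 3 \left(-145 - x\right) = -21 - \left(435 + 3 x\right) = -456 - 3 x$)
$I{\left(-132,-167 \right)} - C{\left(r{\left(9,-10 \right)} \right)} = -132 - \left(-456 - 3 \sqrt{-6 + 2 \sqrt{2} \sqrt{\left(-10\right)^{2}}}\right) = -132 - \left(-456 - 3 \sqrt{-6 + 2 \sqrt{2} \sqrt{100}}\right) = -132 - \left(-456 - 3 \sqrt{-6 + 2 \sqrt{2} \cdot 10}\right) = -132 - \left(-456 - 3 \sqrt{-6 + 20 \sqrt{2}}\right) = -132 + \left(456 + 3 \sqrt{-6 + 20 \sqrt{2}}\right) = 324 + 3 \sqrt{-6 + 20 \sqrt{2}}$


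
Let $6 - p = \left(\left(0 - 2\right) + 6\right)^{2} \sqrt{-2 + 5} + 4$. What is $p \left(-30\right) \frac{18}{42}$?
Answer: $- \frac{180}{7} + \frac{1440 \sqrt{3}}{7} \approx 330.59$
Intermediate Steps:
$p = 2 - 16 \sqrt{3}$ ($p = 6 - \left(\left(\left(0 - 2\right) + 6\right)^{2} \sqrt{-2 + 5} + 4\right) = 6 - \left(\left(\left(0 - 2\right) + 6\right)^{2} \sqrt{3} + 4\right) = 6 - \left(\left(-2 + 6\right)^{2} \sqrt{3} + 4\right) = 6 - \left(4^{2} \sqrt{3} + 4\right) = 6 - \left(16 \sqrt{3} + 4\right) = 6 - \left(4 + 16 \sqrt{3}\right) = 2 - 16 \sqrt{3} \approx -25.713$)
$p \left(-30\right) \frac{18}{42} = \left(2 - 16 \sqrt{3}\right) \left(-30\right) \frac{18}{42} = \left(-60 + 480 \sqrt{3}\right) 18 \cdot \frac{1}{42} = \left(-60 + 480 \sqrt{3}\right) \frac{3}{7} = - \frac{180}{7} + \frac{1440 \sqrt{3}}{7}$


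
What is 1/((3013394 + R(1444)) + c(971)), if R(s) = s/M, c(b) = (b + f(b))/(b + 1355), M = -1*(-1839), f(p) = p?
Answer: 2138757/6444920976299 ≈ 3.3185e-7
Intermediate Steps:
M = 1839
c(b) = 2*b/(1355 + b) (c(b) = (b + b)/(b + 1355) = (2*b)/(1355 + b) = 2*b/(1355 + b))
R(s) = s/1839
1/((3013394 + R(1444)) + c(971)) = 1/((3013394 + (1/1839)*1444) + 2*971/(1355 + 971)) = 1/((3013394 + 1444/1839) + 2*971/2326) = 1/(5541633010/1839 + 2*971*(1/2326)) = 1/(5541633010/1839 + 971/1163) = 1/(6444920976299/2138757) = 2138757/6444920976299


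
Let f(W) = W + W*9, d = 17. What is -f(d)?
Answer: -170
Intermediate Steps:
f(W) = 10*W (f(W) = W + 9*W = 10*W)
-f(d) = -10*17 = -1*170 = -170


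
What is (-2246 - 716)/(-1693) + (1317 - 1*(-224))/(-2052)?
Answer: 3469111/3474036 ≈ 0.99858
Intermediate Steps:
(-2246 - 716)/(-1693) + (1317 - 1*(-224))/(-2052) = -2962*(-1/1693) + (1317 + 224)*(-1/2052) = 2962/1693 + 1541*(-1/2052) = 2962/1693 - 1541/2052 = 3469111/3474036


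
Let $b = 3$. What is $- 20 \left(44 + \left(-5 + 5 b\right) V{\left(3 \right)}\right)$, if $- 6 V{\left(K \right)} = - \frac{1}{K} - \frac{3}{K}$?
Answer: $- \frac{8320}{9} \approx -924.44$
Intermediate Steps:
$V{\left(K \right)} = \frac{2}{3 K}$ ($V{\left(K \right)} = - \frac{- \frac{1}{K} - \frac{3}{K}}{6} = - \frac{\left(-4\right) \frac{1}{K}}{6} = \frac{2}{3 K}$)
$- 20 \left(44 + \left(-5 + 5 b\right) V{\left(3 \right)}\right) = - 20 \left(44 + \left(-5 + 5 \cdot 3\right) \frac{2}{3 \cdot 3}\right) = - 20 \left(44 + \left(-5 + 15\right) \frac{2}{3} \cdot \frac{1}{3}\right) = - 20 \left(44 + 10 \cdot \frac{2}{9}\right) = - 20 \left(44 + \frac{20}{9}\right) = \left(-20\right) \frac{416}{9} = - \frac{8320}{9}$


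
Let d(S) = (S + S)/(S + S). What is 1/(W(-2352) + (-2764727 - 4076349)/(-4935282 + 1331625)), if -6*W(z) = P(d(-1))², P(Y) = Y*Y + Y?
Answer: 1201219/1479546 ≈ 0.81188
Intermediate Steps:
d(S) = 1 (d(S) = (2*S)/((2*S)) = (2*S)*(1/(2*S)) = 1)
P(Y) = Y + Y² (P(Y) = Y² + Y = Y + Y²)
W(z) = -⅔ (W(z) = -(1 + 1)²/6 = -(1*2)²/6 = -⅙*2² = -⅙*4 = -⅔)
1/(W(-2352) + (-2764727 - 4076349)/(-4935282 + 1331625)) = 1/(-⅔ + (-2764727 - 4076349)/(-4935282 + 1331625)) = 1/(-⅔ - 6841076/(-3603657)) = 1/(-⅔ - 6841076*(-1/3603657)) = 1/(-⅔ + 6841076/3603657) = 1/(1479546/1201219) = 1201219/1479546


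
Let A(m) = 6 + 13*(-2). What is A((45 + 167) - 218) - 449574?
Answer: -449594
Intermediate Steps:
A(m) = -20 (A(m) = 6 - 26 = -20)
A((45 + 167) - 218) - 449574 = -20 - 449574 = -449594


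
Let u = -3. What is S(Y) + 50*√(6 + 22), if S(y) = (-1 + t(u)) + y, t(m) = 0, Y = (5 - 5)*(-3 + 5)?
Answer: -1 + 100*√7 ≈ 263.58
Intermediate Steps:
Y = 0 (Y = 0*2 = 0)
S(y) = -1 + y (S(y) = (-1 + 0) + y = -1 + y)
S(Y) + 50*√(6 + 22) = (-1 + 0) + 50*√(6 + 22) = -1 + 50*√28 = -1 + 50*(2*√7) = -1 + 100*√7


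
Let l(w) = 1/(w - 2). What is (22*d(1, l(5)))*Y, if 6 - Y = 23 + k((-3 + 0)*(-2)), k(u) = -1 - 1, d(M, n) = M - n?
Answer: -220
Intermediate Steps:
l(w) = 1/(-2 + w)
k(u) = -2
Y = -15 (Y = 6 - (23 - 2) = 6 - 1*21 = 6 - 21 = -15)
(22*d(1, l(5)))*Y = (22*(1 - 1/(-2 + 5)))*(-15) = (22*(1 - 1/3))*(-15) = (22*(2/3))*(-15) = (44/3)*(-15) = -220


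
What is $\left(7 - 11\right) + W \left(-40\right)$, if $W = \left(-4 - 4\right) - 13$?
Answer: $836$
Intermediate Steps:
$W = -21$ ($W = -8 - 13 = -21$)
$\left(7 - 11\right) + W \left(-40\right) = \left(7 - 11\right) - -840 = -4 + 840 = 836$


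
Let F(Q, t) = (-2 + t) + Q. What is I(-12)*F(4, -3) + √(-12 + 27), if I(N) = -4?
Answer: 4 + √15 ≈ 7.8730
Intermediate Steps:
F(Q, t) = -2 + Q + t
I(-12)*F(4, -3) + √(-12 + 27) = -4*(-2 + 4 - 3) + √(-12 + 27) = -4*(-1) + √15 = 4 + √15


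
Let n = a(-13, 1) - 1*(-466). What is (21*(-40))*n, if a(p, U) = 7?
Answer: -397320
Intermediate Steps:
n = 473 (n = 7 - 1*(-466) = 7 + 466 = 473)
(21*(-40))*n = (21*(-40))*473 = -840*473 = -397320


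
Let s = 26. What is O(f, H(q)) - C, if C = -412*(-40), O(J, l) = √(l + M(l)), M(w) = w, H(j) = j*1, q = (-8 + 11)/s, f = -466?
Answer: -16480 + √39/13 ≈ -16480.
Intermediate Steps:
q = 3/26 (q = (-8 + 11)/26 = 3*(1/26) = 3/26 ≈ 0.11538)
H(j) = j
O(J, l) = √2*√l (O(J, l) = √(l + l) = √(2*l) = √2*√l)
C = 16480
O(f, H(q)) - C = √2*√(3/26) - 1*16480 = √2*(√78/26) - 16480 = √39/13 - 16480 = -16480 + √39/13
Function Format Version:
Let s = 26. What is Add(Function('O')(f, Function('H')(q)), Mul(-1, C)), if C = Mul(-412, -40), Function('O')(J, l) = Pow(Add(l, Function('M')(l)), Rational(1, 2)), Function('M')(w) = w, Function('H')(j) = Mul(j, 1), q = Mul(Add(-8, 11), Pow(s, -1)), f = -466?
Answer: Add(-16480, Mul(Rational(1, 13), Pow(39, Rational(1, 2)))) ≈ -16480.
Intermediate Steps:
q = Rational(3, 26) (q = Mul(Add(-8, 11), Pow(26, -1)) = Mul(3, Rational(1, 26)) = Rational(3, 26) ≈ 0.11538)
Function('H')(j) = j
Function('O')(J, l) = Mul(Pow(2, Rational(1, 2)), Pow(l, Rational(1, 2))) (Function('O')(J, l) = Pow(Add(l, l), Rational(1, 2)) = Pow(Mul(2, l), Rational(1, 2)) = Mul(Pow(2, Rational(1, 2)), Pow(l, Rational(1, 2))))
C = 16480
Add(Function('O')(f, Function('H')(q)), Mul(-1, C)) = Add(Mul(Pow(2, Rational(1, 2)), Pow(Rational(3, 26), Rational(1, 2))), Mul(-1, 16480)) = Add(Mul(Pow(2, Rational(1, 2)), Mul(Rational(1, 26), Pow(78, Rational(1, 2)))), -16480) = Add(Mul(Rational(1, 13), Pow(39, Rational(1, 2))), -16480) = Add(-16480, Mul(Rational(1, 13), Pow(39, Rational(1, 2))))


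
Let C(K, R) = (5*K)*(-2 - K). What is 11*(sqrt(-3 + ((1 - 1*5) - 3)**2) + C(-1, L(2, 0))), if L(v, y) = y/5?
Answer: 55 + 11*sqrt(46) ≈ 129.61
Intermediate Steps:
L(v, y) = y/5 (L(v, y) = y*(1/5) = y/5)
C(K, R) = 5*K*(-2 - K)
11*(sqrt(-3 + ((1 - 1*5) - 3)**2) + C(-1, L(2, 0))) = 11*(sqrt(-3 + ((1 - 1*5) - 3)**2) - 5*(-1)*(2 - 1)) = 11*(sqrt(-3 + ((1 - 5) - 3)**2) - 5*(-1)*1) = 11*(sqrt(-3 + (-4 - 3)**2) + 5) = 11*(sqrt(-3 + (-7)**2) + 5) = 11*(sqrt(-3 + 49) + 5) = 11*(sqrt(46) + 5) = 11*(5 + sqrt(46)) = 55 + 11*sqrt(46)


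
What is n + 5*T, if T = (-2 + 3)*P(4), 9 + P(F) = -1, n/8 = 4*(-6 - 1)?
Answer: -274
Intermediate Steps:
n = -224 (n = 8*(4*(-6 - 1)) = 8*(4*(-7)) = 8*(-28) = -224)
P(F) = -10 (P(F) = -9 - 1 = -10)
T = -10 (T = (-2 + 3)*(-10) = 1*(-10) = -10)
n + 5*T = -224 + 5*(-10) = -224 - 50 = -274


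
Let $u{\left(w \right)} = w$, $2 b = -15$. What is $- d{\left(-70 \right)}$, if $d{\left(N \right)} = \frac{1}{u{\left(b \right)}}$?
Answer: $\frac{2}{15} \approx 0.13333$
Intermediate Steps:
$b = - \frac{15}{2}$ ($b = \frac{1}{2} \left(-15\right) = - \frac{15}{2} \approx -7.5$)
$d{\left(N \right)} = - \frac{2}{15}$ ($d{\left(N \right)} = \frac{1}{- \frac{15}{2}} = - \frac{2}{15}$)
$- d{\left(-70 \right)} = \left(-1\right) \left(- \frac{2}{15}\right) = \frac{2}{15}$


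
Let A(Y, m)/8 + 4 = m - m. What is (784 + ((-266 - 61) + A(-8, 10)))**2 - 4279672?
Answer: -4099047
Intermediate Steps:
A(Y, m) = -32 (A(Y, m) = -32 + 8*(m - m) = -32 + 8*0 = -32 + 0 = -32)
(784 + ((-266 - 61) + A(-8, 10)))**2 - 4279672 = (784 + ((-266 - 61) - 32))**2 - 4279672 = (784 + (-327 - 32))**2 - 4279672 = (784 - 359)**2 - 4279672 = 425**2 - 4279672 = 180625 - 4279672 = -4099047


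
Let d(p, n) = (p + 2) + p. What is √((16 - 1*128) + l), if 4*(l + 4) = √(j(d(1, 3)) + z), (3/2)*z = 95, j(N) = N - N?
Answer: √(-4176 + 3*√570)/6 ≈ 10.678*I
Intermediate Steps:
d(p, n) = 2 + 2*p (d(p, n) = (2 + p) + p = 2 + 2*p)
j(N) = 0
z = 190/3 (z = (⅔)*95 = 190/3 ≈ 63.333)
l = -4 + √570/12 (l = -4 + √(0 + 190/3)/4 = -4 + √(190/3)/4 = -4 + (√570/3)/4 = -4 + √570/12 ≈ -2.0104)
√((16 - 1*128) + l) = √((16 - 1*128) + (-4 + √570/12)) = √((16 - 128) + (-4 + √570/12)) = √(-112 + (-4 + √570/12)) = √(-116 + √570/12)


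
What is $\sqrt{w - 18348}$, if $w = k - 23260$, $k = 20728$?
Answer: $12 i \sqrt{145} \approx 144.5 i$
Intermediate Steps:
$w = -2532$ ($w = 20728 - 23260 = -2532$)
$\sqrt{w - 18348} = \sqrt{-2532 - 18348} = \sqrt{-20880} = 12 i \sqrt{145}$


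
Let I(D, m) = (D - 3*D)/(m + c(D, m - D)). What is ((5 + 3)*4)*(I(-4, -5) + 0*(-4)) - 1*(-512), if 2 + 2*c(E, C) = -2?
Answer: 3328/7 ≈ 475.43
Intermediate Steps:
c(E, C) = -2 (c(E, C) = -1 + (1/2)*(-2) = -1 - 1 = -2)
I(D, m) = -2*D/(-2 + m) (I(D, m) = (D - 3*D)/(m - 2) = (-2*D)/(-2 + m) = -2*D/(-2 + m))
((5 + 3)*4)*(I(-4, -5) + 0*(-4)) - 1*(-512) = ((5 + 3)*4)*(-2*(-4)/(-2 - 5) + 0*(-4)) - 1*(-512) = (8*4)*(-2*(-4)/(-7) + 0) + 512 = 32*(-2*(-4)*(-1/7) + 0) + 512 = 32*(-8/7 + 0) + 512 = 32*(-8/7) + 512 = -256/7 + 512 = 3328/7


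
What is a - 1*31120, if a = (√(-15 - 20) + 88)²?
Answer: -23411 + 176*I*√35 ≈ -23411.0 + 1041.2*I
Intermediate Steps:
a = (88 + I*√35)² (a = (√(-35) + 88)² = (I*√35 + 88)² = (88 + I*√35)² ≈ 7709.0 + 1041.2*I)
a - 1*31120 = (88 + I*√35)² - 1*31120 = (88 + I*√35)² - 31120 = -31120 + (88 + I*√35)²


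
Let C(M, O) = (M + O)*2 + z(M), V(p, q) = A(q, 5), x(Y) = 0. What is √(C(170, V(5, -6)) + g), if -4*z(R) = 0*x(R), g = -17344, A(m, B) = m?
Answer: 2*I*√4254 ≈ 130.45*I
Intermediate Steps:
V(p, q) = q
z(R) = 0 (z(R) = -0*0 = -¼*0 = 0)
C(M, O) = 2*M + 2*O (C(M, O) = (M + O)*2 + 0 = (2*M + 2*O) + 0 = 2*M + 2*O)
√(C(170, V(5, -6)) + g) = √((2*170 + 2*(-6)) - 17344) = √((340 - 12) - 17344) = √(328 - 17344) = √(-17016) = 2*I*√4254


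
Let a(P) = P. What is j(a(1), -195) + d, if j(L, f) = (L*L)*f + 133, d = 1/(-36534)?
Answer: -2265109/36534 ≈ -62.000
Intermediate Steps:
d = -1/36534 ≈ -2.7372e-5
j(L, f) = 133 + f*L² (j(L, f) = L²*f + 133 = f*L² + 133 = 133 + f*L²)
j(a(1), -195) + d = (133 - 195*1²) - 1/36534 = (133 - 195*1) - 1/36534 = (133 - 195) - 1/36534 = -62 - 1/36534 = -2265109/36534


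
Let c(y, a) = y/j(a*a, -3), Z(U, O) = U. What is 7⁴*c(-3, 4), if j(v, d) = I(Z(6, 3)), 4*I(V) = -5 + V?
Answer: -28812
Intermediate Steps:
I(V) = -5/4 + V/4 (I(V) = (-5 + V)/4 = -5/4 + V/4)
j(v, d) = ¼ (j(v, d) = -5/4 + (¼)*6 = -5/4 + 3/2 = ¼)
c(y, a) = 4*y (c(y, a) = y/(¼) = y*4 = 4*y)
7⁴*c(-3, 4) = 7⁴*(4*(-3)) = 2401*(-12) = -28812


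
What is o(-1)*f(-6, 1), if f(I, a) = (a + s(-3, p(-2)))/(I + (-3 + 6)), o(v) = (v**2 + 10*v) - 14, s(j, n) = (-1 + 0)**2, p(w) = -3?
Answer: 46/3 ≈ 15.333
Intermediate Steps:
s(j, n) = 1 (s(j, n) = (-1)**2 = 1)
o(v) = -14 + v**2 + 10*v
f(I, a) = (1 + a)/(3 + I) (f(I, a) = (a + 1)/(I + (-3 + 6)) = (1 + a)/(I + 3) = (1 + a)/(3 + I))
o(-1)*f(-6, 1) = (-14 + (-1)**2 + 10*(-1))*((1 + 1)/(3 - 6)) = (-14 + 1 - 10)*(2/(-3)) = -(-23)*2/3 = -23*(-2/3) = 46/3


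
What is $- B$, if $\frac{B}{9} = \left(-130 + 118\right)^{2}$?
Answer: $-1296$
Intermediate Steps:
$B = 1296$ ($B = 9 \left(-130 + 118\right)^{2} = 9 \left(-12\right)^{2} = 9 \cdot 144 = 1296$)
$- B = \left(-1\right) 1296 = -1296$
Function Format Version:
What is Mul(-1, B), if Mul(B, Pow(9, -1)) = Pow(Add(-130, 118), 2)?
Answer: -1296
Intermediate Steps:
B = 1296 (B = Mul(9, Pow(Add(-130, 118), 2)) = Mul(9, Pow(-12, 2)) = Mul(9, 144) = 1296)
Mul(-1, B) = Mul(-1, 1296) = -1296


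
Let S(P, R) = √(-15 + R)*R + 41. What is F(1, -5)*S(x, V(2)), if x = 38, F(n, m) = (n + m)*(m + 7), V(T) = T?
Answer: -328 - 16*I*√13 ≈ -328.0 - 57.689*I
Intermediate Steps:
F(n, m) = (7 + m)*(m + n) (F(n, m) = (m + n)*(7 + m) = (7 + m)*(m + n))
S(P, R) = 41 + R*√(-15 + R) (S(P, R) = R*√(-15 + R) + 41 = 41 + R*√(-15 + R))
F(1, -5)*S(x, V(2)) = ((-5)² + 7*(-5) + 7*1 - 5*1)*(41 + 2*√(-15 + 2)) = (25 - 35 + 7 - 5)*(41 + 2*√(-13)) = -8*(41 + 2*(I*√13)) = -8*(41 + 2*I*√13) = -328 - 16*I*√13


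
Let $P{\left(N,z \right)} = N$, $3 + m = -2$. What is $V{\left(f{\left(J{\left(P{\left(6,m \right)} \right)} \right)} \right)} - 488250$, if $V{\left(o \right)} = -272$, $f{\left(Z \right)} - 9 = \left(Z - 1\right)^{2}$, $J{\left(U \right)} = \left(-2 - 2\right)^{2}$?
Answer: $-488522$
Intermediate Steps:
$m = -5$ ($m = -3 - 2 = -5$)
$J{\left(U \right)} = 16$ ($J{\left(U \right)} = \left(-4\right)^{2} = 16$)
$f{\left(Z \right)} = 9 + \left(-1 + Z\right)^{2}$ ($f{\left(Z \right)} = 9 + \left(Z - 1\right)^{2} = 9 + \left(-1 + Z\right)^{2}$)
$V{\left(f{\left(J{\left(P{\left(6,m \right)} \right)} \right)} \right)} - 488250 = -272 - 488250 = -488522$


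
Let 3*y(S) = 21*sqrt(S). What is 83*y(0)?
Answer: 0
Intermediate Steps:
y(S) = 7*sqrt(S) (y(S) = (21*sqrt(S))/3 = 7*sqrt(S))
83*y(0) = 83*(7*sqrt(0)) = 83*(7*0) = 83*0 = 0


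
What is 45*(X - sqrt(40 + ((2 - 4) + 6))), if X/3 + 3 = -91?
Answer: -12690 - 90*sqrt(11) ≈ -12989.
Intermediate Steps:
X = -282 (X = -9 + 3*(-91) = -9 - 273 = -282)
45*(X - sqrt(40 + ((2 - 4) + 6))) = 45*(-282 - sqrt(40 + ((2 - 4) + 6))) = 45*(-282 - sqrt(40 + (-2 + 6))) = 45*(-282 - sqrt(40 + 4)) = 45*(-282 - sqrt(44)) = 45*(-282 - 2*sqrt(11)) = -12690 - 90*sqrt(11)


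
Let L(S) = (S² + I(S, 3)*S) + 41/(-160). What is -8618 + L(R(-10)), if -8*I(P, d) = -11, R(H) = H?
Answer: -1365121/160 ≈ -8532.0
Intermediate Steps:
I(P, d) = 11/8 (I(P, d) = -⅛*(-11) = 11/8)
L(S) = -41/160 + S² + 11*S/8 (L(S) = (S² + 11*S/8) + 41/(-160) = (S² + 11*S/8) + 41*(-1/160) = (S² + 11*S/8) - 41/160 = -41/160 + S² + 11*S/8)
-8618 + L(R(-10)) = -8618 + (-41/160 + (-10)² + (11/8)*(-10)) = -8618 + (-41/160 + 100 - 55/4) = -8618 + 13759/160 = -1365121/160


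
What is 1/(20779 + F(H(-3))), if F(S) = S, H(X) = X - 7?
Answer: 1/20769 ≈ 4.8149e-5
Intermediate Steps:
H(X) = -7 + X
1/(20779 + F(H(-3))) = 1/(20779 + (-7 - 3)) = 1/(20779 - 10) = 1/20769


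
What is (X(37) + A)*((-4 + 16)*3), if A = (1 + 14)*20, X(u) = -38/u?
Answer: 398232/37 ≈ 10763.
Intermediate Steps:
A = 300 (A = 15*20 = 300)
(X(37) + A)*((-4 + 16)*3) = (-38/37 + 300)*((-4 + 16)*3) = (-38*1/37 + 300)*(12*3) = (-38/37 + 300)*36 = (11062/37)*36 = 398232/37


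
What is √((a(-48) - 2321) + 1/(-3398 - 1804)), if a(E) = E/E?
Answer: I*√24137282/102 ≈ 48.166*I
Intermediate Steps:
a(E) = 1
√((a(-48) - 2321) + 1/(-3398 - 1804)) = √((1 - 2321) + 1/(-3398 - 1804)) = √(-2320 + 1/(-5202)) = √(-2320 - 1/5202) = √(-12068641/5202) = I*√24137282/102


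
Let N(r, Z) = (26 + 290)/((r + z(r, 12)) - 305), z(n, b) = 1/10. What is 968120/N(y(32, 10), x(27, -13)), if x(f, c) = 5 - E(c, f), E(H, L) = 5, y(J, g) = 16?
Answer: -69922467/79 ≈ -8.8509e+5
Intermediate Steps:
z(n, b) = 1/10
x(f, c) = 0 (x(f, c) = 5 - 1*5 = 5 - 5 = 0)
N(r, Z) = 316/(-3049/10 + r) (N(r, Z) = (26 + 290)/((r + 1/10) - 305) = 316/((1/10 + r) - 305) = 316/(-3049/10 + r))
968120/N(y(32, 10), x(27, -13)) = 968120/((3160/(-3049 + 10*16))) = 968120/((3160/(-3049 + 160))) = 968120/((3160/(-2889))) = 968120/((3160*(-1/2889))) = 968120/(-3160/2889) = 968120*(-2889/3160) = -69922467/79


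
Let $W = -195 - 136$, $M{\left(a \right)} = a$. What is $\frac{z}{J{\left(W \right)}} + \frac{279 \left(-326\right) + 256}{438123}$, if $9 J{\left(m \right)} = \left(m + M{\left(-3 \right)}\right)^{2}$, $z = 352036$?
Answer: $\frac{2062870823}{73166541} \approx 28.194$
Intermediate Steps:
$W = -331$ ($W = -195 - 136 = -331$)
$J{\left(m \right)} = \frac{\left(-3 + m\right)^{2}}{9}$ ($J{\left(m \right)} = \frac{\left(m - 3\right)^{2}}{9} = \frac{\left(-3 + m\right)^{2}}{9}$)
$\frac{z}{J{\left(W \right)}} + \frac{279 \left(-326\right) + 256}{438123} = \frac{352036}{\frac{1}{9} \left(-3 - 331\right)^{2}} + \frac{279 \left(-326\right) + 256}{438123} = \frac{352036}{\frac{1}{9} \left(-334\right)^{2}} + \left(-90954 + 256\right) \frac{1}{438123} = \frac{352036}{\frac{1}{9} \cdot 111556} - \frac{90698}{438123} = \frac{352036}{\frac{111556}{9}} - \frac{90698}{438123} = 352036 \cdot \frac{9}{111556} - \frac{90698}{438123} = \frac{4743}{167} - \frac{90698}{438123} = \frac{2062870823}{73166541}$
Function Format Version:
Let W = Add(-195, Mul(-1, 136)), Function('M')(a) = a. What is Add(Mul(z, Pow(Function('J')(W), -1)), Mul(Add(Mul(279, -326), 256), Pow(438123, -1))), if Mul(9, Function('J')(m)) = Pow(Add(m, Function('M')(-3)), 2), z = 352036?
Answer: Rational(2062870823, 73166541) ≈ 28.194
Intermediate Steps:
W = -331 (W = Add(-195, -136) = -331)
Function('J')(m) = Mul(Rational(1, 9), Pow(Add(-3, m), 2)) (Function('J')(m) = Mul(Rational(1, 9), Pow(Add(m, -3), 2)) = Mul(Rational(1, 9), Pow(Add(-3, m), 2)))
Add(Mul(z, Pow(Function('J')(W), -1)), Mul(Add(Mul(279, -326), 256), Pow(438123, -1))) = Add(Mul(352036, Pow(Mul(Rational(1, 9), Pow(Add(-3, -331), 2)), -1)), Mul(Add(Mul(279, -326), 256), Pow(438123, -1))) = Add(Mul(352036, Pow(Mul(Rational(1, 9), Pow(-334, 2)), -1)), Mul(Add(-90954, 256), Rational(1, 438123))) = Add(Mul(352036, Pow(Mul(Rational(1, 9), 111556), -1)), Mul(-90698, Rational(1, 438123))) = Add(Mul(352036, Pow(Rational(111556, 9), -1)), Rational(-90698, 438123)) = Add(Mul(352036, Rational(9, 111556)), Rational(-90698, 438123)) = Add(Rational(4743, 167), Rational(-90698, 438123)) = Rational(2062870823, 73166541)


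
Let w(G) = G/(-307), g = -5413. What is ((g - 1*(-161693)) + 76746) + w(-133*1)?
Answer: 71539115/307 ≈ 2.3303e+5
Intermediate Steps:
w(G) = -G/307 (w(G) = G*(-1/307) = -G/307)
((g - 1*(-161693)) + 76746) + w(-133*1) = ((-5413 - 1*(-161693)) + 76746) - (-133)/307 = ((-5413 + 161693) + 76746) - 1/307*(-133) = (156280 + 76746) + 133/307 = 233026 + 133/307 = 71539115/307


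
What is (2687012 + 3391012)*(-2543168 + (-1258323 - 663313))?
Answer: -27137185867296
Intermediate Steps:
(2687012 + 3391012)*(-2543168 + (-1258323 - 663313)) = 6078024*(-2543168 - 1921636) = 6078024*(-4464804) = -27137185867296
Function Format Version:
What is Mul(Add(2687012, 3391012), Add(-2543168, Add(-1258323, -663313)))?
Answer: -27137185867296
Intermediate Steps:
Mul(Add(2687012, 3391012), Add(-2543168, Add(-1258323, -663313))) = Mul(6078024, Add(-2543168, -1921636)) = Mul(6078024, -4464804) = -27137185867296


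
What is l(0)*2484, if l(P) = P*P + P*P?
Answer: 0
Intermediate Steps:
l(P) = 2*P² (l(P) = P² + P² = 2*P²)
l(0)*2484 = (2*0²)*2484 = (2*0)*2484 = 0*2484 = 0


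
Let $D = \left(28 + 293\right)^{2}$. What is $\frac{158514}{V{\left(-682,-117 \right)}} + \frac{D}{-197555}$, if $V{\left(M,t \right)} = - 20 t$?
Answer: $\frac{1035803911}{15409290} \approx 67.219$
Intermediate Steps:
$D = 103041$ ($D = 321^{2} = 103041$)
$\frac{158514}{V{\left(-682,-117 \right)}} + \frac{D}{-197555} = \frac{158514}{\left(-20\right) \left(-117\right)} + \frac{103041}{-197555} = \frac{158514}{2340} + 103041 \left(- \frac{1}{197555}\right) = 158514 \cdot \frac{1}{2340} - \frac{103041}{197555} = \frac{26419}{390} - \frac{103041}{197555} = \frac{1035803911}{15409290}$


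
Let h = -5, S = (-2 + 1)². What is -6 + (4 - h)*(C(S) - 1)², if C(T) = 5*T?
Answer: 138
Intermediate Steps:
S = 1 (S = (-1)² = 1)
-6 + (4 - h)*(C(S) - 1)² = -6 + (4 - 1*(-5))*(5*1 - 1)² = -6 + (4 + 5)*(5 - 1)² = -6 + 9*4² = -6 + 9*16 = -6 + 144 = 138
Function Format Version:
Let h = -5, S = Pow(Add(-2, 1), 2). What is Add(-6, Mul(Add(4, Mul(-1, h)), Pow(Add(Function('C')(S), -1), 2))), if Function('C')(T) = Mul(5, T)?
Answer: 138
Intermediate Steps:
S = 1 (S = Pow(-1, 2) = 1)
Add(-6, Mul(Add(4, Mul(-1, h)), Pow(Add(Function('C')(S), -1), 2))) = Add(-6, Mul(Add(4, Mul(-1, -5)), Pow(Add(Mul(5, 1), -1), 2))) = Add(-6, Mul(Add(4, 5), Pow(Add(5, -1), 2))) = Add(-6, Mul(9, Pow(4, 2))) = Add(-6, Mul(9, 16)) = Add(-6, 144) = 138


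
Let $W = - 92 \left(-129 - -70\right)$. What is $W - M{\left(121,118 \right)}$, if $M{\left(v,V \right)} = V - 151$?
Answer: $5461$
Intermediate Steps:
$M{\left(v,V \right)} = -151 + V$
$W = 5428$ ($W = - 92 \left(-129 + 70\right) = \left(-92\right) \left(-59\right) = 5428$)
$W - M{\left(121,118 \right)} = 5428 - \left(-151 + 118\right) = 5428 - -33 = 5428 + 33 = 5461$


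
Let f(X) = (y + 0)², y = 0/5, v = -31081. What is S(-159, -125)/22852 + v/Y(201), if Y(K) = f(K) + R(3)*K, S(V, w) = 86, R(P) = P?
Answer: -355105577/6889878 ≈ -51.540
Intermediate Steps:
y = 0 (y = 0*(⅕) = 0)
f(X) = 0 (f(X) = (0 + 0)² = 0² = 0)
Y(K) = 3*K (Y(K) = 0 + 3*K = 3*K)
S(-159, -125)/22852 + v/Y(201) = 86/22852 - 31081/(3*201) = 86*(1/22852) - 31081/603 = 43/11426 - 31081*1/603 = 43/11426 - 31081/603 = -355105577/6889878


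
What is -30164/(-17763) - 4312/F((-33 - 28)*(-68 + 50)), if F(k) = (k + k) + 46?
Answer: -4483184/19912323 ≈ -0.22515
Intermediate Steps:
F(k) = 46 + 2*k (F(k) = 2*k + 46 = 46 + 2*k)
-30164/(-17763) - 4312/F((-33 - 28)*(-68 + 50)) = -30164/(-17763) - 4312/(46 + 2*((-33 - 28)*(-68 + 50))) = -30164*(-1/17763) - 4312/(46 + 2*(-61*(-18))) = 30164/17763 - 4312/(46 + 2*1098) = 30164/17763 - 4312/(46 + 2196) = 30164/17763 - 4312/2242 = 30164/17763 - 4312*1/2242 = 30164/17763 - 2156/1121 = -4483184/19912323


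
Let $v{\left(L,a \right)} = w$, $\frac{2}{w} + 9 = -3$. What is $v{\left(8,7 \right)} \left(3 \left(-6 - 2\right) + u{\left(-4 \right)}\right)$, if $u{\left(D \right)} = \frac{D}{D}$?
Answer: $\frac{23}{6} \approx 3.8333$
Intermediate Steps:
$w = - \frac{1}{6}$ ($w = \frac{2}{-9 - 3} = \frac{2}{-12} = 2 \left(- \frac{1}{12}\right) = - \frac{1}{6} \approx -0.16667$)
$v{\left(L,a \right)} = - \frac{1}{6}$
$u{\left(D \right)} = 1$
$v{\left(8,7 \right)} \left(3 \left(-6 - 2\right) + u{\left(-4 \right)}\right) = - \frac{3 \left(-6 - 2\right) + 1}{6} = - \frac{3 \left(-8\right) + 1}{6} = - \frac{-24 + 1}{6} = \left(- \frac{1}{6}\right) \left(-23\right) = \frac{23}{6}$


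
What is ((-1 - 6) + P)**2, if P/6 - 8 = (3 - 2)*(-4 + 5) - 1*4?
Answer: 529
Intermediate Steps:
P = 30 (P = 48 + 6*((3 - 2)*(-4 + 5) - 1*4) = 48 + 6*(1*1 - 4) = 48 + 6*(1 - 4) = 48 + 6*(-3) = 48 - 18 = 30)
((-1 - 6) + P)**2 = ((-1 - 6) + 30)**2 = (-7 + 30)**2 = 23**2 = 529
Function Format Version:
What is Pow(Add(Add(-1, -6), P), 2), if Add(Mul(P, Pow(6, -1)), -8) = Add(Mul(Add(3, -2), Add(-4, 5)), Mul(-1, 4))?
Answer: 529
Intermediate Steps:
P = 30 (P = Add(48, Mul(6, Add(Mul(Add(3, -2), Add(-4, 5)), Mul(-1, 4)))) = Add(48, Mul(6, Add(Mul(1, 1), -4))) = Add(48, Mul(6, Add(1, -4))) = Add(48, Mul(6, -3)) = Add(48, -18) = 30)
Pow(Add(Add(-1, -6), P), 2) = Pow(Add(Add(-1, -6), 30), 2) = Pow(Add(-7, 30), 2) = Pow(23, 2) = 529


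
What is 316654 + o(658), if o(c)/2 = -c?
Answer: 315338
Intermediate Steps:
o(c) = -2*c (o(c) = 2*(-c) = -2*c)
316654 + o(658) = 316654 - 2*658 = 316654 - 1316 = 315338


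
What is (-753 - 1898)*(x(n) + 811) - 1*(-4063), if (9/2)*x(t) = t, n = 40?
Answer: -19525162/9 ≈ -2.1695e+6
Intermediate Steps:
x(t) = 2*t/9
(-753 - 1898)*(x(n) + 811) - 1*(-4063) = (-753 - 1898)*((2/9)*40 + 811) - 1*(-4063) = -2651*(80/9 + 811) + 4063 = -2651*7379/9 + 4063 = -19561729/9 + 4063 = -19525162/9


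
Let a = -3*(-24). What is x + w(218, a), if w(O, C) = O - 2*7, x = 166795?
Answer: 166999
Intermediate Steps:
a = 72
w(O, C) = -14 + O (w(O, C) = O - 14 = -14 + O)
x + w(218, a) = 166795 + (-14 + 218) = 166795 + 204 = 166999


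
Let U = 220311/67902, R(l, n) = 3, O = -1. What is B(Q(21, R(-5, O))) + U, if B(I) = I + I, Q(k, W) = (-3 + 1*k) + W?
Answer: 1024065/22634 ≈ 45.245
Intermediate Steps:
Q(k, W) = -3 + W + k (Q(k, W) = (-3 + k) + W = -3 + W + k)
B(I) = 2*I
U = 73437/22634 (U = 220311*(1/67902) = 73437/22634 ≈ 3.2445)
B(Q(21, R(-5, O))) + U = 2*(-3 + 3 + 21) + 73437/22634 = 2*21 + 73437/22634 = 42 + 73437/22634 = 1024065/22634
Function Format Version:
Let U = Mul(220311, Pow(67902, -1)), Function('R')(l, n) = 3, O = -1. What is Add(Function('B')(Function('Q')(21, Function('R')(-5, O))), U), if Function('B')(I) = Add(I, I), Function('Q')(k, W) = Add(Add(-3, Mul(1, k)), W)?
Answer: Rational(1024065, 22634) ≈ 45.245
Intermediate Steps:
Function('Q')(k, W) = Add(-3, W, k) (Function('Q')(k, W) = Add(Add(-3, k), W) = Add(-3, W, k))
Function('B')(I) = Mul(2, I)
U = Rational(73437, 22634) (U = Mul(220311, Rational(1, 67902)) = Rational(73437, 22634) ≈ 3.2445)
Add(Function('B')(Function('Q')(21, Function('R')(-5, O))), U) = Add(Mul(2, Add(-3, 3, 21)), Rational(73437, 22634)) = Add(Mul(2, 21), Rational(73437, 22634)) = Add(42, Rational(73437, 22634)) = Rational(1024065, 22634)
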